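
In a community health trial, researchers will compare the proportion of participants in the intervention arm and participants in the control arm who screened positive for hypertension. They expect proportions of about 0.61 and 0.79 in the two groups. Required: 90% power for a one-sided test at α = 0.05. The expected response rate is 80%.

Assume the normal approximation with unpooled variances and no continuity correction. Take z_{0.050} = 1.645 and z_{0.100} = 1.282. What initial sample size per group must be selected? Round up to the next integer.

n = (z_α + z_β)² · [p₁(1−p₁) + p₂(1−p₂)] / (p₁ − p₂)²
  = (1.645 + 1.282)² · (0.61·0.39 + 0.79·0.21) / (-0.18)²
  = (2.927)² · (0.2379 + 0.1659) / 0.0324
  = 8.5673 · 0.4038 / 0.0324
  = 106.77
Adjust for 80% response: 106.77 / 0.80 = 133.47.
Round up → n = 134 per group.

n = 134 per group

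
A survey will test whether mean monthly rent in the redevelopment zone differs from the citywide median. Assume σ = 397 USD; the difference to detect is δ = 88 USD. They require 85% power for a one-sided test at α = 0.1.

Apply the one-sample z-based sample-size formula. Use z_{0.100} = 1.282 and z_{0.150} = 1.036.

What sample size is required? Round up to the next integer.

n = (z_α + z_β)² · σ² / δ²
  = (1.282 + 1.036)² · 397² / 88²
  = 5.3731 · 157609 / 7744
  = 109.36
Round up → n = 110.

n = 110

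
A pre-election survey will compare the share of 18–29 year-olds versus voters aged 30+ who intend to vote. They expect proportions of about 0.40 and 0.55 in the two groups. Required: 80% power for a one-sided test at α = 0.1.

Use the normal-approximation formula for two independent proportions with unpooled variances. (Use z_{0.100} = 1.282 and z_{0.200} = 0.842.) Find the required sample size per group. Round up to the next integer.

n = (z_α + z_β)² · [p₁(1−p₁) + p₂(1−p₂)] / (p₁ − p₂)²
  = (1.282 + 0.842)² · (0.40·0.60 + 0.55·0.45) / (-0.15)²
  = (2.124)² · (0.2400 + 0.2475) / 0.0225
  = 4.5114 · 0.4875 / 0.0225
  = 97.75
Round up → n = 98 per group.

n = 98 per group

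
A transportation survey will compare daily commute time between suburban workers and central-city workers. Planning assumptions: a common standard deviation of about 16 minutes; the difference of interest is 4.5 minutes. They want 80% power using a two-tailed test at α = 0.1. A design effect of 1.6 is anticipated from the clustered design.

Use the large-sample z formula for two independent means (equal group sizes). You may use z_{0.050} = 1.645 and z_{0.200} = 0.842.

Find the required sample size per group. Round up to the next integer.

n = (z_{α/2} + z_β)² · (σ₁² + σ₂²) / δ²
  = (1.645 + 0.842)² · (2·16² = 512) / 4.5²
  = 6.1852 · 512 / 20.25
  = 156.39
Design effect: 1.6 × 156.39 = 250.22.
Round up → n = 251 per group.

n = 251 per group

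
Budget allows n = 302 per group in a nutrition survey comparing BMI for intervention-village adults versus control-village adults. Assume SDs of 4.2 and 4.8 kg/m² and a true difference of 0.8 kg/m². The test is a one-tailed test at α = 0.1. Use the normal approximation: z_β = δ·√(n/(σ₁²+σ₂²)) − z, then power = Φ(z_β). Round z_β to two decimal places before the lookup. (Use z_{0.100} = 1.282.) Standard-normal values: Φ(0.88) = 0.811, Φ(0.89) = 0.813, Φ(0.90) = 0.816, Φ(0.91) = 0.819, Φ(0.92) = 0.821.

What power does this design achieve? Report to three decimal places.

Power ≈ 0.816

z_β = δ·√(n/(σ₁²+σ₂²)) − z_α
    = 0.8 · √(302/40.68) − 1.282
    = 0.8 · 2.72466 − 1.282
    = 2.1797 − 1.282 = 0.8977 → 0.90
Power = Φ(0.90) = 0.816.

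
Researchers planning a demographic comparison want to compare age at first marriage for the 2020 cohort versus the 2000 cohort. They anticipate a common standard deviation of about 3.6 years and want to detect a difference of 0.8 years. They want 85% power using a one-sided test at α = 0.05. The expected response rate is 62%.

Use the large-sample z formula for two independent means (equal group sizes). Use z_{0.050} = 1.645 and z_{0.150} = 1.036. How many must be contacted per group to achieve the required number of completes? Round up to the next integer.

n = 470 per group

n = (z_α + z_β)² · (σ₁² + σ₂²) / δ²
  = (1.645 + 1.036)² · (2·3.6² = 25.92) / 0.8²
  = 7.1878 · 25.92 / 0.64
  = 291.10
Adjust for 62% response: 291.10 / 0.62 = 469.52.
Round up → n = 470 per group.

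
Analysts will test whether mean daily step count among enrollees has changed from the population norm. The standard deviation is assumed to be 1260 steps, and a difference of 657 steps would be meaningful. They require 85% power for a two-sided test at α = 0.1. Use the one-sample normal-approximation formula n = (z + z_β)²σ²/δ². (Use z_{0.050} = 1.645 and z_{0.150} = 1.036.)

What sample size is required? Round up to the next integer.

n = (z_{α/2} + z_β)² · σ² / δ²
  = (1.645 + 1.036)² · 1260² / 657²
  = 7.1878 · 1587600 / 431649
  = 26.44
Round up → n = 27.

n = 27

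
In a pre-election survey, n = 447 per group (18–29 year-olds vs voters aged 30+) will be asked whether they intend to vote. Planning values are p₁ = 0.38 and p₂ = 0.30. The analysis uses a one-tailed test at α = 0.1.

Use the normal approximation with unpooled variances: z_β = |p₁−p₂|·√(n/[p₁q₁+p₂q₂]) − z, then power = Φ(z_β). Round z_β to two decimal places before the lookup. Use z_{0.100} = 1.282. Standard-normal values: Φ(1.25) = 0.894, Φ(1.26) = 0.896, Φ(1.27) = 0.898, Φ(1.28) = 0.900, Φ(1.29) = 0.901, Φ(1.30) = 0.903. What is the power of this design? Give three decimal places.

z_β = |p₁−p₂|·√(n/[p₁q₁+p₂q₂]) − z_α
    = 0.08 · √(447/0.4456) − 1.282
    = 0.08 · 31.6724 − 1.282
    = 2.5338 − 1.282 = 1.2518 → 1.25
Power = Φ(1.25) = 0.894.

Power ≈ 0.894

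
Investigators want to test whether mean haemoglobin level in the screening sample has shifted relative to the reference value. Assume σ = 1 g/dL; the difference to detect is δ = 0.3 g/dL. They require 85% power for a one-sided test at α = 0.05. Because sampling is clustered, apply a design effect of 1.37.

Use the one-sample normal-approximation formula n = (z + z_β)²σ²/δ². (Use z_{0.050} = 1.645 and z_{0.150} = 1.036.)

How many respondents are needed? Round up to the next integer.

n = (z_α + z_β)² · σ² / δ²
  = (1.645 + 1.036)² · 1² / 0.3²
  = 7.1878 · 1 / 0.09
  = 79.86
Design effect: 1.37 × 79.86 = 109.41.
Round up → n = 110.

n = 110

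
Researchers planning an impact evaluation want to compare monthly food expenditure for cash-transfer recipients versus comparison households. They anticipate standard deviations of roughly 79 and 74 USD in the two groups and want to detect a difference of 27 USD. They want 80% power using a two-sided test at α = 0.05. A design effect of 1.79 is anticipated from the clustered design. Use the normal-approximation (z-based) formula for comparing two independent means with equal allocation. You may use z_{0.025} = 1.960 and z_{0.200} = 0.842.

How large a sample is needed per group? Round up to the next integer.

n = 226 per group

n = (z_{α/2} + z_β)² · (σ₁² + σ₂²) / δ²
  = (1.960 + 0.842)² · (79² + 74² = 11717) / 27²
  = 7.8512 · 11717 / 729
  = 126.19
Design effect: 1.79 × 126.19 = 225.88.
Round up → n = 226 per group.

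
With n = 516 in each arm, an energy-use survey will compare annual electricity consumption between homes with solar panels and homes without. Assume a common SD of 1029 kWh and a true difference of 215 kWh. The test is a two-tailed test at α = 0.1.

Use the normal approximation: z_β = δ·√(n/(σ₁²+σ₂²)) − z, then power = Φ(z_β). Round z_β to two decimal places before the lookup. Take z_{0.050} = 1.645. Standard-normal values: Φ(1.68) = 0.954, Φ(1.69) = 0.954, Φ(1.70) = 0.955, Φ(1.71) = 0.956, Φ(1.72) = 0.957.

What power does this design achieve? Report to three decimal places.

z_β = δ·√(n/(σ₁²+σ₂²)) − z_{α/2}
    = 215 · √(516/2117682) − 1.645
    = 215 · 0.01561 − 1.645
    = 3.3561 − 1.645 = 1.7111 → 1.71
Power = Φ(1.71) = 0.956.

Power ≈ 0.956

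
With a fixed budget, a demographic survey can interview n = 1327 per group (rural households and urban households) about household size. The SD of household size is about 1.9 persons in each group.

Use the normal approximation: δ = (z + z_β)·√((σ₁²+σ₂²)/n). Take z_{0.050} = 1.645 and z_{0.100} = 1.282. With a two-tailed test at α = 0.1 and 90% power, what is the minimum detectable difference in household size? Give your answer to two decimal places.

Minimum detectable difference ≈ 0.22 persons

δ = (z_{α/2} + z_β) · √((σ₁²+σ₂²)/n)
  = (1.645 + 1.282) · √(7.22/1327)
  = 2.927 · √0.00544
  = 2.927 · 0.0738
  = 0.2159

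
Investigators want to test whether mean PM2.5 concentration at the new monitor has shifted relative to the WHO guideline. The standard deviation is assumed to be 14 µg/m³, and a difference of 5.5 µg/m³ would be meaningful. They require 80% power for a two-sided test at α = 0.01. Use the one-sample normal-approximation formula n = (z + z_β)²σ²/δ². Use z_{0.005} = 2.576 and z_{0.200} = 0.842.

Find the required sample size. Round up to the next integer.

n = (z_{α/2} + z_β)² · σ² / δ²
  = (2.576 + 0.842)² · 14² / 5.5²
  = 11.6827 · 196 / 30.25
  = 75.70
Round up → n = 76.

n = 76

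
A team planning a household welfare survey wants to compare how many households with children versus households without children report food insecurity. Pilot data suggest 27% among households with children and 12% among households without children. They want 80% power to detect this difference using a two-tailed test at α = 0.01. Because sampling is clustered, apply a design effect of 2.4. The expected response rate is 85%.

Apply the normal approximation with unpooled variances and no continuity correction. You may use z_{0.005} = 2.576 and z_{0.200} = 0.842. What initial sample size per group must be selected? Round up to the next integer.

n = (z_{α/2} + z_β)² · [p₁(1−p₁) + p₂(1−p₂)] / (p₁ − p₂)²
  = (2.576 + 0.842)² · (0.27·0.73 + 0.12·0.88) / (0.15)²
  = (3.418)² · (0.1971 + 0.1056) / 0.0225
  = 11.6827 · 0.3027 / 0.0225
  = 157.17
Design effect: 2.4 × 157.17 = 377.21.
Adjust for 85% response: 377.21 / 0.85 = 443.78.
Round up → n = 444 per group.

n = 444 per group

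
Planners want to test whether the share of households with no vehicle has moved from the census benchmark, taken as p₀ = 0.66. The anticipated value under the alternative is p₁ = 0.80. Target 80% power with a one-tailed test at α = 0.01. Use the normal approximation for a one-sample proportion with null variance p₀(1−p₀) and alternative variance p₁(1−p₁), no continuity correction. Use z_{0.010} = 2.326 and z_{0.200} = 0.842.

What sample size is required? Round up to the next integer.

n = [z_α·√(p₀q₀) + z_β·√(p₁q₁)]² / (p₁ − p₀)²
  = [2.326·√(0.66·0.34) + 0.842·√(0.80·0.20)]² / (0.14)²
  = [2.326·0.4737 + 0.842·0.4000]² / 0.0196
  = [1.4386]² / 0.0196
  = 105.60
Round up → n = 106.

n = 106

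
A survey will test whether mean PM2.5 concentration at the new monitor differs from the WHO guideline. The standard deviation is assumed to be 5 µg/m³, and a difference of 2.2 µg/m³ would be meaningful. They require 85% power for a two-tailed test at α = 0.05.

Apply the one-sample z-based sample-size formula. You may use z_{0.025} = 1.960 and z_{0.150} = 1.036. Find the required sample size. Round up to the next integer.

n = 47

n = (z_{α/2} + z_β)² · σ² / δ²
  = (1.960 + 1.036)² · 5² / 2.2²
  = 8.9760 · 25 / 4.84
  = 46.36
Round up → n = 47.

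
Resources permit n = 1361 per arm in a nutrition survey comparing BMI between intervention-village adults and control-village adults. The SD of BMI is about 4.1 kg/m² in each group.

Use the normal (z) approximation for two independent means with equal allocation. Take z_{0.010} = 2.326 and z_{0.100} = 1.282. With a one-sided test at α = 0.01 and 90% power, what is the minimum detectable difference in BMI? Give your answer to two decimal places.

Minimum detectable difference ≈ 0.57 kg/m²

δ = (z_α + z_β) · √((σ₁²+σ₂²)/n)
  = (2.326 + 1.282) · √(33.62/1361)
  = 3.608 · √0.0247
  = 3.608 · 0.1572
  = 0.5671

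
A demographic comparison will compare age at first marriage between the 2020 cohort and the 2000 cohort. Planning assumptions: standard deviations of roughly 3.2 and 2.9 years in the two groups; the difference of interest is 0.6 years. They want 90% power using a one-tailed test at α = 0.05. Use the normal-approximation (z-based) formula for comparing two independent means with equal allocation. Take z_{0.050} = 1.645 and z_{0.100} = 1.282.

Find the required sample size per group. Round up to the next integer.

n = (z_α + z_β)² · (σ₁² + σ₂²) / δ²
  = (1.645 + 1.282)² · (3.2² + 2.9² = 18.65) / 0.6²
  = 8.5673 · 18.65 / 0.36
  = 443.84
Round up → n = 444 per group.

n = 444 per group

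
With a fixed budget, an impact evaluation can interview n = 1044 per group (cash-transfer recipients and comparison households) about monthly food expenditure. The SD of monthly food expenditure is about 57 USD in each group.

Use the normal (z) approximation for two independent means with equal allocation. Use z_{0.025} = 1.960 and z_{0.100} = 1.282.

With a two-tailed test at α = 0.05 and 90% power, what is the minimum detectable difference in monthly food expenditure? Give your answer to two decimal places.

Minimum detectable difference ≈ 8.09 USD

δ = (z_{α/2} + z_β) · √((σ₁²+σ₂²)/n)
  = (1.960 + 1.282) · √(6498/1044)
  = 3.242 · √6.2241
  = 3.242 · 2.4948
  = 8.0882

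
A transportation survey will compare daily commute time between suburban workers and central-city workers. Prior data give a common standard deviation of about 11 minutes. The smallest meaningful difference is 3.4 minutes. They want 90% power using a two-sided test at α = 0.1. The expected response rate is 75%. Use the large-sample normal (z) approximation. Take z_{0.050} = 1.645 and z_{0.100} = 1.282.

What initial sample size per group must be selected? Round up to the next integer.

n = (z_{α/2} + z_β)² · (σ₁² + σ₂²) / δ²
  = (1.645 + 1.282)² · (2·11² = 242) / 3.4²
  = 8.5673 · 242 / 11.56
  = 179.35
Adjust for 75% response: 179.35 / 0.75 = 239.13.
Round up → n = 240 per group.

n = 240 per group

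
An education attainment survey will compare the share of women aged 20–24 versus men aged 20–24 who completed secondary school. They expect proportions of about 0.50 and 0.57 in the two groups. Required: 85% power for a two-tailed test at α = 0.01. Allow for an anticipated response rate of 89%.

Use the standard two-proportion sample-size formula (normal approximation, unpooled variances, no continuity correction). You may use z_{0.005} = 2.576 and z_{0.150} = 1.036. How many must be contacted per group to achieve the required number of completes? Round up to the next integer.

n = 1482 per group

n = (z_{α/2} + z_β)² · [p₁(1−p₁) + p₂(1−p₂)] / (p₁ − p₂)²
  = (2.576 + 1.036)² · (0.50·0.50 + 0.57·0.43) / (-0.07)²
  = (3.612)² · (0.2500 + 0.2451) / 0.0049
  = 13.0465 · 0.4951 / 0.0049
  = 1318.23
Adjust for 89% response: 1318.23 / 0.89 = 1481.16.
Round up → n = 1482 per group.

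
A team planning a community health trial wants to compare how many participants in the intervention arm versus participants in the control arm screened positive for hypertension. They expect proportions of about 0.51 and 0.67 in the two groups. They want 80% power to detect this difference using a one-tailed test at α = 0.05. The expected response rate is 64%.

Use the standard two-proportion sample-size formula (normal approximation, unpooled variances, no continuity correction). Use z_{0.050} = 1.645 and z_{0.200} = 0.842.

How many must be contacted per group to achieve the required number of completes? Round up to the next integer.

n = (z_α + z_β)² · [p₁(1−p₁) + p₂(1−p₂)] / (p₁ − p₂)²
  = (1.645 + 0.842)² · (0.51·0.49 + 0.67·0.33) / (-0.16)²
  = (2.487)² · (0.2499 + 0.2211) / 0.0256
  = 6.1852 · 0.4710 / 0.0256
  = 113.80
Adjust for 64% response: 113.80 / 0.64 = 177.81.
Round up → n = 178 per group.

n = 178 per group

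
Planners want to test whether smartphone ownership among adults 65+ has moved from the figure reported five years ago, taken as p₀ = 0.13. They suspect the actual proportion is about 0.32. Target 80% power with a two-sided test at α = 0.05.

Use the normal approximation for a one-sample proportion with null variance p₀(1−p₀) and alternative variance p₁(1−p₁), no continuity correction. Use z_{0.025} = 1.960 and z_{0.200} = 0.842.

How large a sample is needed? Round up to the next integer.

n = [z_{α/2}·√(p₀q₀) + z_β·√(p₁q₁)]² / (p₁ − p₀)²
  = [1.960·√(0.13·0.87) + 0.842·√(0.32·0.68)]² / (0.19)²
  = [1.960·0.3363 + 0.842·0.4665]² / 0.0361
  = [1.0519]² / 0.0361
  = 30.65
Round up → n = 31.

n = 31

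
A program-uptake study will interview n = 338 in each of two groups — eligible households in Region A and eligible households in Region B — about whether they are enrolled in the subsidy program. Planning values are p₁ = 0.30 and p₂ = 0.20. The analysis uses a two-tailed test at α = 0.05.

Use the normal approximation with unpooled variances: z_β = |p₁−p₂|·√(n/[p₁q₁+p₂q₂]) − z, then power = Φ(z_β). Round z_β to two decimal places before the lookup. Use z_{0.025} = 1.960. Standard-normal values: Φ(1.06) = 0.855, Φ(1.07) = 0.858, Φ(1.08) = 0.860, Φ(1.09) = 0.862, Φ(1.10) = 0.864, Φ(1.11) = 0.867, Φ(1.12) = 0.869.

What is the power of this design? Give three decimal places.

Power ≈ 0.855

z_β = |p₁−p₂|·√(n/[p₁q₁+p₂q₂]) − z_{α/2}
    = 0.10 · √(338/0.3700) − 1.960
    = 0.10 · 30.2244 − 1.960
    = 3.0224 − 1.960 = 1.0624 → 1.06
Power = Φ(1.06) = 0.855.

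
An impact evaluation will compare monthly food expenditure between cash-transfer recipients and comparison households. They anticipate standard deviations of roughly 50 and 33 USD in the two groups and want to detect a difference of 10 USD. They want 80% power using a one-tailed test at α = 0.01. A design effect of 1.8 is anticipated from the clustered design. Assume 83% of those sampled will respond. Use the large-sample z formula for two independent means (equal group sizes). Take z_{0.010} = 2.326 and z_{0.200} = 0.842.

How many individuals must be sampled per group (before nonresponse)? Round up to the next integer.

n = (z_α + z_β)² · (σ₁² + σ₂²) / δ²
  = (2.326 + 0.842)² · (50² + 33² = 3589) / 10²
  = 10.0362 · 3589 / 100
  = 360.20
Design effect: 1.8 × 360.20 = 648.36.
Adjust for 83% response: 648.36 / 0.83 = 781.16.
Round up → n = 782 per group.

n = 782 per group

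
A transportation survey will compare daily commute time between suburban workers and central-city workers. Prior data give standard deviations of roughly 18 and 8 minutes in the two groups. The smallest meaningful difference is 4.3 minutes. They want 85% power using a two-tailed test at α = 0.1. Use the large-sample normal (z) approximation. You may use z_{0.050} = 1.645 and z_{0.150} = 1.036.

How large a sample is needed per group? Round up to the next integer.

n = (z_{α/2} + z_β)² · (σ₁² + σ₂²) / δ²
  = (1.645 + 1.036)² · (18² + 8² = 388) / 4.3²
  = 7.1878 · 388 / 18.49
  = 150.83
Round up → n = 151 per group.

n = 151 per group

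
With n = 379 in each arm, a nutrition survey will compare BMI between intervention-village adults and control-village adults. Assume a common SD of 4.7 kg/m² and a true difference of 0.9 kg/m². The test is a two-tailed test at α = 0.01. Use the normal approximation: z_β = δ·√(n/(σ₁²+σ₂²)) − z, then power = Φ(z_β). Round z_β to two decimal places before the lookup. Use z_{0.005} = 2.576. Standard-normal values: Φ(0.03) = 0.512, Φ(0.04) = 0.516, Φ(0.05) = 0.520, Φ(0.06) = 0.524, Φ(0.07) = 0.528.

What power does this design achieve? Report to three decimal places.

Power ≈ 0.524

z_β = δ·√(n/(σ₁²+σ₂²)) − z_{α/2}
    = 0.9 · √(379/44.18) − 2.576
    = 0.9 · 2.92891 − 2.576
    = 2.6360 − 2.576 = 0.0600 → 0.06
Power = Φ(0.06) = 0.524.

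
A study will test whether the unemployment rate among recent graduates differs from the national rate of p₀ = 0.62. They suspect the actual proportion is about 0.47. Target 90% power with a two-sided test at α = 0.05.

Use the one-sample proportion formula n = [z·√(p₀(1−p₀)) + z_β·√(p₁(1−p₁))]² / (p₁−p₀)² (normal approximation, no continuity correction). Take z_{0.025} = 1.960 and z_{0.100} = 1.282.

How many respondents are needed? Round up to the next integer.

n = [z_{α/2}·√(p₀q₀) + z_β·√(p₁q₁)]² / (p₁ − p₀)²
  = [1.960·√(0.62·0.38) + 1.282·√(0.47·0.53)]² / (-0.15)²
  = [1.960·0.4854 + 1.282·0.4991]² / 0.0225
  = [1.5912]² / 0.0225
  = 112.53
Round up → n = 113.

n = 113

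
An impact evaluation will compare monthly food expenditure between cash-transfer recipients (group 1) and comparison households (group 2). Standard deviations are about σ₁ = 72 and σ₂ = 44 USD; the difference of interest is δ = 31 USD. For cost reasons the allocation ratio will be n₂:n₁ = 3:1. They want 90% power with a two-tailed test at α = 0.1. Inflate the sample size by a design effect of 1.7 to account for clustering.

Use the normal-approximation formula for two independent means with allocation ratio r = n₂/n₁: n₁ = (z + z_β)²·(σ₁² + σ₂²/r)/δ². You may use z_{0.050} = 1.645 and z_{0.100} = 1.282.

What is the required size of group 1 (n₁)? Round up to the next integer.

n₁ = 89

n₁ = (z_{α/2} + z_β)² · (σ₁² + σ₂²/r) / δ²
   = (1.645 + 1.282)² · (72² + 44²/3) / 31²
   = 8.5673 · (5184 + 645.3333) / 961
   = 8.5673 · 5829.3 / 961
   = 51.97
Design effect: 1.7 × 51.97 = 88.35.
Round up → n₁ = 89; n₂ = r·n₁ = 3 × 89 = 267.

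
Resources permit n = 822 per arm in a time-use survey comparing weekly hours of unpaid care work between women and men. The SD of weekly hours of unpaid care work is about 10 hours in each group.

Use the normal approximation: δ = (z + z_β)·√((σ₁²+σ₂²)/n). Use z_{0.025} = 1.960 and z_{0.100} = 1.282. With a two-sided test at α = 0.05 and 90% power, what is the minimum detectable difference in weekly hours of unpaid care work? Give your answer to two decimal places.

δ = (z_{α/2} + z_β) · √((σ₁²+σ₂²)/n)
  = (1.960 + 1.282) · √(200/822)
  = 3.242 · √0.24331
  = 3.242 · 0.4933
  = 1.5992

Minimum detectable difference ≈ 1.60 hours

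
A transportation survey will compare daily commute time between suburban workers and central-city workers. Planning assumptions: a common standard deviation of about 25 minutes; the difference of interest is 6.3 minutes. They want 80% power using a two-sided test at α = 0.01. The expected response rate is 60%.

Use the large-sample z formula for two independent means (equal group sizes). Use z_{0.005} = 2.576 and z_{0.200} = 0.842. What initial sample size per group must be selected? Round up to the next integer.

n = (z_{α/2} + z_β)² · (σ₁² + σ₂²) / δ²
  = (2.576 + 0.842)² · (2·25² = 1250) / 6.3²
  = 11.6827 · 1250 / 39.69
  = 367.94
Adjust for 60% response: 367.94 / 0.60 = 613.23.
Round up → n = 614 per group.

n = 614 per group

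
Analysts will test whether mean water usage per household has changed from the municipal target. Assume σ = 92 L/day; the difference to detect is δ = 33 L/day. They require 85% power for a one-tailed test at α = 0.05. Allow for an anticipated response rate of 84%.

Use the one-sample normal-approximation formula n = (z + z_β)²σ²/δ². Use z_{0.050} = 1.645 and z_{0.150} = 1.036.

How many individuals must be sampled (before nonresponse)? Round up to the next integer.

n = (z_α + z_β)² · σ² / δ²
  = (1.645 + 1.036)² · 92² / 33²
  = 7.1878 · 8464 / 1089
  = 55.87
Adjust for 84% response: 55.87 / 0.84 = 66.51.
Round up → n = 67.

n = 67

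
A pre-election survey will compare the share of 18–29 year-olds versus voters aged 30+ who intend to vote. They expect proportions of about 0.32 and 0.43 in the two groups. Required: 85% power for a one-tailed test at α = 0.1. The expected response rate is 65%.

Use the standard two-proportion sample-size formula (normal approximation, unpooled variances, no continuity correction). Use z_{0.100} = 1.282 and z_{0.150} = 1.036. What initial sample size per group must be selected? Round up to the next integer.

n = (z_α + z_β)² · [p₁(1−p₁) + p₂(1−p₂)] / (p₁ − p₂)²
  = (1.282 + 1.036)² · (0.32·0.68 + 0.43·0.57) / (-0.11)²
  = (2.318)² · (0.2176 + 0.2451) / 0.0121
  = 5.3731 · 0.4627 / 0.0121
  = 205.47
Adjust for 65% response: 205.47 / 0.65 = 316.10.
Round up → n = 317 per group.

n = 317 per group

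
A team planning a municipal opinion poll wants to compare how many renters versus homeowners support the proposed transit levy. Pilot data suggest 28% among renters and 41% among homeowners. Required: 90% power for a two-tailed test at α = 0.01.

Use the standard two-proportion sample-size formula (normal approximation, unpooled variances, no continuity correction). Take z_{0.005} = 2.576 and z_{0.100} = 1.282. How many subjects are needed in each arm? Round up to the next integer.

n = (z_{α/2} + z_β)² · [p₁(1−p₁) + p₂(1−p₂)] / (p₁ − p₂)²
  = (2.576 + 1.282)² · (0.28·0.72 + 0.41·0.59) / (-0.13)²
  = (3.858)² · (0.2016 + 0.2419) / 0.0169
  = 14.8842 · 0.4435 / 0.0169
  = 390.60
Round up → n = 391 per group.

n = 391 per group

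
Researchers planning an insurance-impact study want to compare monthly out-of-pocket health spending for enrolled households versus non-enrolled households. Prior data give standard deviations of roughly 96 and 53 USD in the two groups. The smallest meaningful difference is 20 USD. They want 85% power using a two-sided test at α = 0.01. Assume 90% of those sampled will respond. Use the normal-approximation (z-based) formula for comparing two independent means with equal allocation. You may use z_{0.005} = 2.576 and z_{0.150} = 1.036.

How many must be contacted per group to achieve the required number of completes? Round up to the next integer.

n = 436 per group

n = (z_{α/2} + z_β)² · (σ₁² + σ₂²) / δ²
  = (2.576 + 1.036)² · (96² + 53² = 12025) / 20²
  = 13.0465 · 12025 / 400
  = 392.21
Adjust for 90% response: 392.21 / 0.90 = 435.79.
Round up → n = 436 per group.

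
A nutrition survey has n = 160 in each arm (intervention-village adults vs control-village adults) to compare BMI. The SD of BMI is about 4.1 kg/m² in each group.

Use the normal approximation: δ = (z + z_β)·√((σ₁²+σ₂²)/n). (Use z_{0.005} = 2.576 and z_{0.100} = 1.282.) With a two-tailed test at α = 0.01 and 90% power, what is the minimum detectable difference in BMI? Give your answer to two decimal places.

δ = (z_{α/2} + z_β) · √((σ₁²+σ₂²)/n)
  = (2.576 + 1.282) · √(33.62/160)
  = 3.858 · √0.21012
  = 3.858 · 0.4584
  = 1.7685

Minimum detectable difference ≈ 1.77 kg/m²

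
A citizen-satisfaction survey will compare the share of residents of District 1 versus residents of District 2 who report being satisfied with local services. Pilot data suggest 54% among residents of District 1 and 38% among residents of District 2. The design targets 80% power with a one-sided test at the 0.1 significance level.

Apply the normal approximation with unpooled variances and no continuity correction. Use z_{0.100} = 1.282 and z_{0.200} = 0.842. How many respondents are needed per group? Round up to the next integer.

n = (z_α + z_β)² · [p₁(1−p₁) + p₂(1−p₂)] / (p₁ − p₂)²
  = (1.282 + 0.842)² · (0.54·0.46 + 0.38·0.62) / (0.16)²
  = (2.124)² · (0.2484 + 0.2356) / 0.0256
  = 4.5114 · 0.4840 / 0.0256
  = 85.29
Round up → n = 86 per group.

n = 86 per group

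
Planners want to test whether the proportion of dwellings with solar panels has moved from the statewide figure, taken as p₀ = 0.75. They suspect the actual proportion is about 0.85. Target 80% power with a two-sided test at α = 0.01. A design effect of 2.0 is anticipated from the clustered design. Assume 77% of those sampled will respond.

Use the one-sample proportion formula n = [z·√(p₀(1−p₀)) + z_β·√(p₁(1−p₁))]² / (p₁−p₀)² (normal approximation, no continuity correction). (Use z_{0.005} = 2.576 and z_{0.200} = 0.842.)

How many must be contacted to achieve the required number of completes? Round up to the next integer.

n = [z_{α/2}·√(p₀q₀) + z_β·√(p₁q₁)]² / (p₁ − p₀)²
  = [2.576·√(0.75·0.25) + 0.842·√(0.85·0.15)]² / (0.10)²
  = [2.576·0.4330 + 0.842·0.3571]² / 0.0100
  = [1.4161]² / 0.0100
  = 200.53
Design effect: 2.0 × 200.53 = 401.06.
Adjust for 77% response: 401.06 / 0.77 = 520.86.
Round up → n = 521.

n = 521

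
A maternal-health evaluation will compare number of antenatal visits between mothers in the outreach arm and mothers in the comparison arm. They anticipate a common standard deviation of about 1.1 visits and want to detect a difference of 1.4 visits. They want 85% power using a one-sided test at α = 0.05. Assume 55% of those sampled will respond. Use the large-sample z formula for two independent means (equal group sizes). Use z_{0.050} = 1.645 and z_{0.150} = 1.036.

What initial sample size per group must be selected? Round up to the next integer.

n = 17 per group

n = (z_α + z_β)² · (σ₁² + σ₂²) / δ²
  = (1.645 + 1.036)² · (2·1.1² = 2.42) / 1.4²
  = 7.1878 · 2.42 / 1.96
  = 8.87
Adjust for 55% response: 8.87 / 0.55 = 16.14.
Round up → n = 17 per group.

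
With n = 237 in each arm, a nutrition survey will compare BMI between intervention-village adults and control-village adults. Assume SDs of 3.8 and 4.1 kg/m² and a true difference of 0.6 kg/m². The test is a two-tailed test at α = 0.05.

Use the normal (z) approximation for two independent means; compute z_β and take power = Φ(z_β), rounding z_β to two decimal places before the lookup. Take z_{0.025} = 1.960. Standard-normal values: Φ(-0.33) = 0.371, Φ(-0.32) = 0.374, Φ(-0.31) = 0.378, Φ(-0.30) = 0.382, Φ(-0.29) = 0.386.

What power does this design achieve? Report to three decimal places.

z_β = δ·√(n/(σ₁²+σ₂²)) − z_{α/2}
    = 0.6 · √(237/31.25) − 1.960
    = 0.6 · 2.75391 − 1.960
    = 1.6523 − 1.960 = -0.3077 → -0.31
Power = Φ(-0.31) = 0.378.

Power ≈ 0.378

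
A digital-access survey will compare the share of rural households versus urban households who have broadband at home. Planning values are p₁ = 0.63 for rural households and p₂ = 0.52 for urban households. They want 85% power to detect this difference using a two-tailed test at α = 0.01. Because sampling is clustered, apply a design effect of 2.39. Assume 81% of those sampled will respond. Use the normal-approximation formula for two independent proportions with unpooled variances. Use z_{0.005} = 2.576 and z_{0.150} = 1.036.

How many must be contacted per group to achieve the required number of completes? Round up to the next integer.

n = 1536 per group

n = (z_{α/2} + z_β)² · [p₁(1−p₁) + p₂(1−p₂)] / (p₁ − p₂)²
  = (2.576 + 1.036)² · (0.63·0.37 + 0.52·0.48) / (0.11)²
  = (3.612)² · (0.2331 + 0.2496) / 0.0121
  = 13.0465 · 0.4827 / 0.0121
  = 520.46
Design effect: 2.39 × 520.46 = 1243.90.
Adjust for 81% response: 1243.90 / 0.81 = 1535.68.
Round up → n = 1536 per group.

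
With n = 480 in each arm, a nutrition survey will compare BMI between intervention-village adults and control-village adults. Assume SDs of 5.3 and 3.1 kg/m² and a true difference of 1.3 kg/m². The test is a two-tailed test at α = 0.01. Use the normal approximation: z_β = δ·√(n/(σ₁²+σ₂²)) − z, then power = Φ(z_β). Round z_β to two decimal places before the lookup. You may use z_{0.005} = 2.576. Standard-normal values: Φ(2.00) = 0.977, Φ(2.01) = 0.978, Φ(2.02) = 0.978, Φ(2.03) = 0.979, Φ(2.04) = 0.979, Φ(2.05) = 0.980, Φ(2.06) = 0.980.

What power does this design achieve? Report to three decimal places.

Power ≈ 0.980

z_β = δ·√(n/(σ₁²+σ₂²)) − z_{α/2}
    = 1.3 · √(480/37.7) − 2.576
    = 1.3 · 3.56821 − 2.576
    = 4.6387 − 2.576 = 2.0627 → 2.06
Power = Φ(2.06) = 0.980.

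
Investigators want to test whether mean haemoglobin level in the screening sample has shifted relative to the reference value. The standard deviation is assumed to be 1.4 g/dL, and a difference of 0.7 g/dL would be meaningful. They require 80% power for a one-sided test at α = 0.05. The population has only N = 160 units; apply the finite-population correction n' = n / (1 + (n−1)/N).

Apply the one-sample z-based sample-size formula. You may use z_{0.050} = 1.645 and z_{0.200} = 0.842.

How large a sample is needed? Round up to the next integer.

n = (z_α + z_β)² · σ² / δ²
  = (1.645 + 0.842)² · 1.4² / 0.7²
  = 6.1852 · 1.96 / 0.49
  = 24.74
Finite-population correction (N = 160): 24.74 / (1 + (24.74 − 1)/160) = 21.54.
Round up → n = 22.

n = 22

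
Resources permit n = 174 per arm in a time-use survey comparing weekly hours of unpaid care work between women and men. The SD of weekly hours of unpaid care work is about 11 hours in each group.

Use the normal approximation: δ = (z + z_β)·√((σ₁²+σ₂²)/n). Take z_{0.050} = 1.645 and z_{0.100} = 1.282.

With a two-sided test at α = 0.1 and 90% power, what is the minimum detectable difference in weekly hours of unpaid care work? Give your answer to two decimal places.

δ = (z_{α/2} + z_β) · √((σ₁²+σ₂²)/n)
  = (1.645 + 1.282) · √(242/174)
  = 2.927 · √1.3908
  = 2.927 · 1.1793
  = 3.4519

Minimum detectable difference ≈ 3.45 hours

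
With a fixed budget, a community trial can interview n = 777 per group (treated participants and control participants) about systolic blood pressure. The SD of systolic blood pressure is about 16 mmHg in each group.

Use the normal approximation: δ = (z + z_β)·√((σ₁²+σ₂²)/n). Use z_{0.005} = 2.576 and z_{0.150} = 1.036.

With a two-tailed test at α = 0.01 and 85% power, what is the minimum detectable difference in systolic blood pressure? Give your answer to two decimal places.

Minimum detectable difference ≈ 2.93 mmHg

δ = (z_{α/2} + z_β) · √((σ₁²+σ₂²)/n)
  = (2.576 + 1.036) · √(512/777)
  = 3.612 · √0.65894
  = 3.612 · 0.8118
  = 2.9321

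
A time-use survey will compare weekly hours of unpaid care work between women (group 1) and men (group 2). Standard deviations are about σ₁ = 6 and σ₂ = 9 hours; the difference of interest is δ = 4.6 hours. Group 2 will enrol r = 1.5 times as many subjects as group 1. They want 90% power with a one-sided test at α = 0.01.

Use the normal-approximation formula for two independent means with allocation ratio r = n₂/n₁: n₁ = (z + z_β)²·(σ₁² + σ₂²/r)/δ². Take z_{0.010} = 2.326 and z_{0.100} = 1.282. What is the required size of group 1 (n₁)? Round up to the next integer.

n₁ = 56

n₁ = (z_α + z_β)² · (σ₁² + σ₂²/r) / δ²
   = (2.326 + 1.282)² · (6² + 9²/1.5) / 4.6²
   = 13.0177 · (36 + 54) / 21.16
   = 13.0177 · 90 / 21.16
   = 55.37
Round up → n₁ = 56; n₂ = r·n₁ = 1.5 × 56 = 84.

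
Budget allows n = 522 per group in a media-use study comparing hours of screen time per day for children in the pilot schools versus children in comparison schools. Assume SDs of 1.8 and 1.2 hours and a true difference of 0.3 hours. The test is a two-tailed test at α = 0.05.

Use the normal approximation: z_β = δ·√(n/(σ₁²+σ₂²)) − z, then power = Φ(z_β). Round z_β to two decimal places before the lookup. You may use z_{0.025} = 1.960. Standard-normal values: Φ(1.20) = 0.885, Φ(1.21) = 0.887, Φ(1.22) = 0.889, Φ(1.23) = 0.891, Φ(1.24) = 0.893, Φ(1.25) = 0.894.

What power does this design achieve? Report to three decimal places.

Power ≈ 0.887

z_β = δ·√(n/(σ₁²+σ₂²)) − z_{α/2}
    = 0.3 · √(522/4.68) − 1.960
    = 0.3 · 10.56118 − 1.960
    = 3.1684 − 1.960 = 1.2084 → 1.21
Power = Φ(1.21) = 0.887.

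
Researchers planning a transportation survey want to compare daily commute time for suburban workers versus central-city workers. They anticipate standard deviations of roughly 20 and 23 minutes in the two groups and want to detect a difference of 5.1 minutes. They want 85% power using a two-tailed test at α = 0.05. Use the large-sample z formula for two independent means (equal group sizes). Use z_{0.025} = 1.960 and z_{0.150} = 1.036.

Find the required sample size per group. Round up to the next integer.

n = 321 per group

n = (z_{α/2} + z_β)² · (σ₁² + σ₂²) / δ²
  = (1.960 + 1.036)² · (20² + 23² = 929) / 5.1²
  = 8.9760 · 929 / 26.01
  = 320.60
Round up → n = 321 per group.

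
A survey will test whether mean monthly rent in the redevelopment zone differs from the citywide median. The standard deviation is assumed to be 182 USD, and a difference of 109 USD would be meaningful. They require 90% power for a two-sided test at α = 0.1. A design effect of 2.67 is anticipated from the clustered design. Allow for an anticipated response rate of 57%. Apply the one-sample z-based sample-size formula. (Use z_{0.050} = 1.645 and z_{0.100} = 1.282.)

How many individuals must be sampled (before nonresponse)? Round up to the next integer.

n = 112

n = (z_{α/2} + z_β)² · σ² / δ²
  = (1.645 + 1.282)² · 182² / 109²
  = 8.5673 · 33124 / 11881
  = 23.89
Design effect: 2.67 × 23.89 = 63.77.
Adjust for 57% response: 63.77 / 0.57 = 111.88.
Round up → n = 112.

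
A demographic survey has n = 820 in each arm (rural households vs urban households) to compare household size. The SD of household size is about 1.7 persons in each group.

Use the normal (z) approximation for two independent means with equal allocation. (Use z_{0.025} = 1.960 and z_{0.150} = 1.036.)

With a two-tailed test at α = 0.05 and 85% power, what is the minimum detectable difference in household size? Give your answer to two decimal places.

Minimum detectable difference ≈ 0.25 persons

δ = (z_{α/2} + z_β) · √((σ₁²+σ₂²)/n)
  = (1.960 + 1.036) · √(5.78/820)
  = 2.996 · √0.00705
  = 2.996 · 0.0840
  = 0.2515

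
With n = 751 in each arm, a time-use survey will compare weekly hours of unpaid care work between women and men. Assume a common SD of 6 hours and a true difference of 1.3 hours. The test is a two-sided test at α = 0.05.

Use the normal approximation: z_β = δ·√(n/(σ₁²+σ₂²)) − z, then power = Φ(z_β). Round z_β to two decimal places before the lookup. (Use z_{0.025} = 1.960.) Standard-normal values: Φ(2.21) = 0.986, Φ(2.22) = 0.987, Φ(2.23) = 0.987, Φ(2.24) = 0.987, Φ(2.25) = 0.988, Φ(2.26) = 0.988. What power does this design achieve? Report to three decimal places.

z_β = δ·√(n/(σ₁²+σ₂²)) − z_{α/2}
    = 1.3 · √(751/72) − 1.960
    = 1.3 · 3.22964 − 1.960
    = 4.1985 − 1.960 = 2.2385 → 2.24
Power = Φ(2.24) = 0.987.

Power ≈ 0.987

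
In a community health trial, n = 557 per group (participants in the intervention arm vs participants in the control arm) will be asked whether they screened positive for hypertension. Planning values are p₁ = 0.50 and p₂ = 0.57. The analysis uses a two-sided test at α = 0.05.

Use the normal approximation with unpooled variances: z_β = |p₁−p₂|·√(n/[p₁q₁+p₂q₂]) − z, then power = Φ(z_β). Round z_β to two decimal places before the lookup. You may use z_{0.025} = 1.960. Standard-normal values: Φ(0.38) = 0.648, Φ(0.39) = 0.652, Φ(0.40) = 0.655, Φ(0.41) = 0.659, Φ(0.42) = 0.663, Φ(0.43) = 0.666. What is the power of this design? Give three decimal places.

z_β = |p₁−p₂|·√(n/[p₁q₁+p₂q₂]) − z_{α/2}
    = 0.07 · √(557/0.4951) − 1.960
    = 0.07 · 33.5414 − 1.960
    = 2.3479 − 1.960 = 0.3879 → 0.39
Power = Φ(0.39) = 0.652.

Power ≈ 0.652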